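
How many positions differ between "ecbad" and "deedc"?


Comparing "ecbad" and "deedc" position by position:
  Position 0: 'e' vs 'd' => DIFFER
  Position 1: 'c' vs 'e' => DIFFER
  Position 2: 'b' vs 'e' => DIFFER
  Position 3: 'a' vs 'd' => DIFFER
  Position 4: 'd' vs 'c' => DIFFER
Positions that differ: 5

5


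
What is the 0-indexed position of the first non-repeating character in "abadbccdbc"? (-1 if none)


Input: abadbccdbc
Character frequencies:
  'a': 2
  'b': 3
  'c': 3
  'd': 2
Scanning left to right for freq == 1:
  Position 0 ('a'): freq=2, skip
  Position 1 ('b'): freq=3, skip
  Position 2 ('a'): freq=2, skip
  Position 3 ('d'): freq=2, skip
  Position 4 ('b'): freq=3, skip
  Position 5 ('c'): freq=3, skip
  Position 6 ('c'): freq=3, skip
  Position 7 ('d'): freq=2, skip
  Position 8 ('b'): freq=3, skip
  Position 9 ('c'): freq=3, skip
  No unique character found => answer = -1

-1


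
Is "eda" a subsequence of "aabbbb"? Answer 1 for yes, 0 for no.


Check if "eda" is a subsequence of "aabbbb"
Greedy scan:
  Position 0 ('a'): no match needed
  Position 1 ('a'): no match needed
  Position 2 ('b'): no match needed
  Position 3 ('b'): no match needed
  Position 4 ('b'): no match needed
  Position 5 ('b'): no match needed
Only matched 0/3 characters => not a subsequence

0


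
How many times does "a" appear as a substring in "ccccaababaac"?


Searching for "a" in "ccccaababaac"
Scanning each position:
  Position 0: "c" => no
  Position 1: "c" => no
  Position 2: "c" => no
  Position 3: "c" => no
  Position 4: "a" => MATCH
  Position 5: "a" => MATCH
  Position 6: "b" => no
  Position 7: "a" => MATCH
  Position 8: "b" => no
  Position 9: "a" => MATCH
  Position 10: "a" => MATCH
  Position 11: "c" => no
Total occurrences: 5

5


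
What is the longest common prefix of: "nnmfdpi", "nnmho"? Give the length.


Words: nnmfdpi, nnmho
  Position 0: all 'n' => match
  Position 1: all 'n' => match
  Position 2: all 'm' => match
  Position 3: ('f', 'h') => mismatch, stop
LCP = "nnm" (length 3)

3


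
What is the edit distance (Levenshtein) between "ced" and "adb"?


Computing edit distance: "ced" -> "adb"
DP table:
           a    d    b
      0    1    2    3
  c   1    1    2    3
  e   2    2    2    3
  d   3    3    2    3
Edit distance = dp[3][3] = 3

3


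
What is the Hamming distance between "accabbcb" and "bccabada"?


Comparing "accabbcb" and "bccabada" position by position:
  Position 0: 'a' vs 'b' => differ
  Position 1: 'c' vs 'c' => same
  Position 2: 'c' vs 'c' => same
  Position 3: 'a' vs 'a' => same
  Position 4: 'b' vs 'b' => same
  Position 5: 'b' vs 'a' => differ
  Position 6: 'c' vs 'd' => differ
  Position 7: 'b' vs 'a' => differ
Total differences (Hamming distance): 4

4


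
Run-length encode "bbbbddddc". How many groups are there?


Input: bbbbddddc
Scanning for consecutive runs:
  Group 1: 'b' x 4 (positions 0-3)
  Group 2: 'd' x 4 (positions 4-7)
  Group 3: 'c' x 1 (positions 8-8)
Total groups: 3

3


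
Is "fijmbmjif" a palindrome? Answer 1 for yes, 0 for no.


Input: fijmbmjif
Reversed: fijmbmjif
  Compare pos 0 ('f') with pos 8 ('f'): match
  Compare pos 1 ('i') with pos 7 ('i'): match
  Compare pos 2 ('j') with pos 6 ('j'): match
  Compare pos 3 ('m') with pos 5 ('m'): match
Result: palindrome

1


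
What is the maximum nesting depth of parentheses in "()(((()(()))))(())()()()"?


Input: "()(((()(()))))(())()()()"
Tracking depth:
  Position 0 '(': depth becomes 1
  Position 1 ')': depth becomes 0
  Position 2 '(': depth becomes 1
  Position 3 '(': depth becomes 2
  Position 4 '(': depth becomes 3
  Position 5 '(': depth becomes 4
  Position 6 ')': depth becomes 3
  Position 7 '(': depth becomes 4
  Position 8 '(': depth becomes 5
  Position 9 ')': depth becomes 4
  Position 10 ')': depth becomes 3
  Position 11 ')': depth becomes 2
  Position 12 ')': depth becomes 1
  Position 13 ')': depth becomes 0
  Position 14 '(': depth becomes 1
  Position 15 '(': depth becomes 2
  Position 16 ')': depth becomes 1
  Position 17 ')': depth becomes 0
  Position 18 '(': depth becomes 1
  Position 19 ')': depth becomes 0
  Position 20 '(': depth becomes 1
  Position 21 ')': depth becomes 0
  Position 22 '(': depth becomes 1
  Position 23 ')': depth becomes 0
Maximum depth reached: 5

5


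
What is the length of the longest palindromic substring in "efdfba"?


Input: "efdfba"
Checking substrings for palindromes:
  [1:4] "fdf" (len 3) => palindrome
Longest palindromic substring: "fdf" with length 3

3


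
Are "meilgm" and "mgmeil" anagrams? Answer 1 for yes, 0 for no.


Strings: "meilgm", "mgmeil"
Sorted first:  egilmm
Sorted second: egilmm
Sorted forms match => anagrams

1


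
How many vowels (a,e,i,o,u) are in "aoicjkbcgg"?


Input: aoicjkbcgg
Checking each character:
  'a' at position 0: vowel (running total: 1)
  'o' at position 1: vowel (running total: 2)
  'i' at position 2: vowel (running total: 3)
  'c' at position 3: consonant
  'j' at position 4: consonant
  'k' at position 5: consonant
  'b' at position 6: consonant
  'c' at position 7: consonant
  'g' at position 8: consonant
  'g' at position 9: consonant
Total vowels: 3

3


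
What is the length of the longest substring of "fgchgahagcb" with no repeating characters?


Input: "fgchgahagcb"
Sliding window (track last position of each char):
  Position 0 ('f'): window [0,0] length 1 -- new best
  Position 1 ('g'): window [0,1] length 2 -- new best
  Position 2 ('c'): window [0,2] length 3 -- new best
  Position 3 ('h'): window [0,3] length 4 -- new best
  Position 4 ('g'): repeat (last at 1), move window start to 2
  Position 4 ('g'): window [2,4] length 3
  Position 5 ('a'): window [2,5] length 4
  Position 6 ('h'): repeat (last at 3), move window start to 4
  Position 6 ('h'): window [4,6] length 3
  Position 7 ('a'): repeat (last at 5), move window start to 6
  Position 7 ('a'): window [6,7] length 2
  Position 8 ('g'): window [6,8] length 3
  Position 9 ('c'): window [6,9] length 4
  Position 10 ('b'): window [6,10] length 5 -- new best
Longest substring with no repeats: "hagcb" with length 5

5


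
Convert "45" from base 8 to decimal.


Input: "45" in base 8
Positional expansion:
  Digit '4' (value 4) x 8^1 = 32
  Digit '5' (value 5) x 8^0 = 5
Sum = 37

37


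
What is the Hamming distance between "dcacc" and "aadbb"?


Comparing "dcacc" and "aadbb" position by position:
  Position 0: 'd' vs 'a' => differ
  Position 1: 'c' vs 'a' => differ
  Position 2: 'a' vs 'd' => differ
  Position 3: 'c' vs 'b' => differ
  Position 4: 'c' vs 'b' => differ
Total differences (Hamming distance): 5

5


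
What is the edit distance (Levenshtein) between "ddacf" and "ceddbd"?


Computing edit distance: "ddacf" -> "ceddbd"
DP table:
           c    e    d    d    b    d
      0    1    2    3    4    5    6
  d   1    1    2    2    3    4    5
  d   2    2    2    2    2    3    4
  a   3    3    3    3    3    3    4
  c   4    3    4    4    4    4    4
  f   5    4    4    5    5    5    5
Edit distance = dp[5][6] = 5

5


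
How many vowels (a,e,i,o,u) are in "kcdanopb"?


Input: kcdanopb
Checking each character:
  'k' at position 0: consonant
  'c' at position 1: consonant
  'd' at position 2: consonant
  'a' at position 3: vowel (running total: 1)
  'n' at position 4: consonant
  'o' at position 5: vowel (running total: 2)
  'p' at position 6: consonant
  'b' at position 7: consonant
Total vowels: 2

2


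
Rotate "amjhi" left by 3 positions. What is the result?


Input: "amjhi", rotate left by 3
First 3 characters: "amj"
Remaining characters: "hi"
Concatenate remaining + first: "hi" + "amj" = "hiamj"

hiamj


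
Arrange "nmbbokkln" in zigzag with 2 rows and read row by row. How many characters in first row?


Zigzag "nmbbokkln" into 2 rows:
Placing characters:
  'n' => row 0
  'm' => row 1
  'b' => row 0
  'b' => row 1
  'o' => row 0
  'k' => row 1
  'k' => row 0
  'l' => row 1
  'n' => row 0
Rows:
  Row 0: "nbokn"
  Row 1: "mbkl"
First row length: 5

5


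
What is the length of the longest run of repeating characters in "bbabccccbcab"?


Input: "bbabccccbcab"
Scanning for longest run:
  Position 1 ('b'): continues run of 'b', length=2
  Position 2 ('a'): new char, reset run to 1
  Position 3 ('b'): new char, reset run to 1
  Position 4 ('c'): new char, reset run to 1
  Position 5 ('c'): continues run of 'c', length=2
  Position 6 ('c'): continues run of 'c', length=3
  Position 7 ('c'): continues run of 'c', length=4
  Position 8 ('b'): new char, reset run to 1
  Position 9 ('c'): new char, reset run to 1
  Position 10 ('a'): new char, reset run to 1
  Position 11 ('b'): new char, reset run to 1
Longest run: 'c' with length 4

4


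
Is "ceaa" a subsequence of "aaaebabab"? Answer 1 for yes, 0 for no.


Check if "ceaa" is a subsequence of "aaaebabab"
Greedy scan:
  Position 0 ('a'): no match needed
  Position 1 ('a'): no match needed
  Position 2 ('a'): no match needed
  Position 3 ('e'): no match needed
  Position 4 ('b'): no match needed
  Position 5 ('a'): no match needed
  Position 6 ('b'): no match needed
  Position 7 ('a'): no match needed
  Position 8 ('b'): no match needed
Only matched 0/4 characters => not a subsequence

0


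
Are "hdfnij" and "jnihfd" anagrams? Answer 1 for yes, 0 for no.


Strings: "hdfnij", "jnihfd"
Sorted first:  dfhijn
Sorted second: dfhijn
Sorted forms match => anagrams

1


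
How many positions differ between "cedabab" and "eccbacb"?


Comparing "cedabab" and "eccbacb" position by position:
  Position 0: 'c' vs 'e' => DIFFER
  Position 1: 'e' vs 'c' => DIFFER
  Position 2: 'd' vs 'c' => DIFFER
  Position 3: 'a' vs 'b' => DIFFER
  Position 4: 'b' vs 'a' => DIFFER
  Position 5: 'a' vs 'c' => DIFFER
  Position 6: 'b' vs 'b' => same
Positions that differ: 6

6


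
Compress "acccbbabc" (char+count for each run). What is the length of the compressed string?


Input: acccbbabc
Runs:
  'a' x 1 => "a1"
  'c' x 3 => "c3"
  'b' x 2 => "b2"
  'a' x 1 => "a1"
  'b' x 1 => "b1"
  'c' x 1 => "c1"
Compressed: "a1c3b2a1b1c1"
Compressed length: 12

12


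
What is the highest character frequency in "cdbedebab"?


Input: cdbedebab
Character counts:
  'a': 1
  'b': 3
  'c': 1
  'd': 2
  'e': 2
Maximum frequency: 3

3


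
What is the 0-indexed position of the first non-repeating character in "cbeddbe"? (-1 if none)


Input: cbeddbe
Character frequencies:
  'b': 2
  'c': 1
  'd': 2
  'e': 2
Scanning left to right for freq == 1:
  Position 0 ('c'): unique! => answer = 0

0


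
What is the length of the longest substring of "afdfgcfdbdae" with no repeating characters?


Input: "afdfgcfdbdae"
Sliding window (track last position of each char):
  Position 0 ('a'): window [0,0] length 1 -- new best
  Position 1 ('f'): window [0,1] length 2 -- new best
  Position 2 ('d'): window [0,2] length 3 -- new best
  Position 3 ('f'): repeat (last at 1), move window start to 2
  Position 3 ('f'): window [2,3] length 2
  Position 4 ('g'): window [2,4] length 3
  Position 5 ('c'): window [2,5] length 4 -- new best
  Position 6 ('f'): repeat (last at 3), move window start to 4
  Position 6 ('f'): window [4,6] length 3
  Position 7 ('d'): window [4,7] length 4
  Position 8 ('b'): window [4,8] length 5 -- new best
  Position 9 ('d'): repeat (last at 7), move window start to 8
  Position 9 ('d'): window [8,9] length 2
  Position 10 ('a'): window [8,10] length 3
  Position 11 ('e'): window [8,11] length 4
Longest substring with no repeats: "gcfdb" with length 5

5


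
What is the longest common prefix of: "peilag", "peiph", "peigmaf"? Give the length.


Words: peilag, peiph, peigmaf
  Position 0: all 'p' => match
  Position 1: all 'e' => match
  Position 2: all 'i' => match
  Position 3: ('l', 'p', 'g') => mismatch, stop
LCP = "pei" (length 3)

3


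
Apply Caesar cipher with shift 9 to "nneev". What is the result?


Caesar cipher: shift "nneev" by 9
  'n' (pos 13) + 9 = pos 22 = 'w'
  'n' (pos 13) + 9 = pos 22 = 'w'
  'e' (pos 4) + 9 = pos 13 = 'n'
  'e' (pos 4) + 9 = pos 13 = 'n'
  'v' (pos 21) + 9 = pos 4 = 'e'
Result: wwnne

wwnne


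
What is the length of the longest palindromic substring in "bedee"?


Input: "bedee"
Checking substrings for palindromes:
  [1:4] "ede" (len 3) => palindrome
  [3:5] "ee" (len 2) => palindrome
Longest palindromic substring: "ede" with length 3

3


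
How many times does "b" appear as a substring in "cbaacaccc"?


Searching for "b" in "cbaacaccc"
Scanning each position:
  Position 0: "c" => no
  Position 1: "b" => MATCH
  Position 2: "a" => no
  Position 3: "a" => no
  Position 4: "c" => no
  Position 5: "a" => no
  Position 6: "c" => no
  Position 7: "c" => no
  Position 8: "c" => no
Total occurrences: 1

1


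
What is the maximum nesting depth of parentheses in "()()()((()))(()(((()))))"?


Input: "()()()((()))(()(((()))))"
Tracking depth:
  Position 0 '(': depth becomes 1
  Position 1 ')': depth becomes 0
  Position 2 '(': depth becomes 1
  Position 3 ')': depth becomes 0
  Position 4 '(': depth becomes 1
  Position 5 ')': depth becomes 0
  Position 6 '(': depth becomes 1
  Position 7 '(': depth becomes 2
  Position 8 '(': depth becomes 3
  Position 9 ')': depth becomes 2
  Position 10 ')': depth becomes 1
  Position 11 ')': depth becomes 0
  Position 12 '(': depth becomes 1
  Position 13 '(': depth becomes 2
  Position 14 ')': depth becomes 1
  Position 15 '(': depth becomes 2
  Position 16 '(': depth becomes 3
  Position 17 '(': depth becomes 4
  Position 18 '(': depth becomes 5
  Position 19 ')': depth becomes 4
  Position 20 ')': depth becomes 3
  Position 21 ')': depth becomes 2
  Position 22 ')': depth becomes 1
  Position 23 ')': depth becomes 0
Maximum depth reached: 5

5


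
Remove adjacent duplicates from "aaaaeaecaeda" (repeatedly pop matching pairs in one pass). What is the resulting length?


Input: aaaaeaecaeda
Stack-based adjacent duplicate removal:
  Read 'a': push. Stack: a
  Read 'a': matches stack top 'a' => pop. Stack: (empty)
  Read 'a': push. Stack: a
  Read 'a': matches stack top 'a' => pop. Stack: (empty)
  Read 'e': push. Stack: e
  Read 'a': push. Stack: ea
  Read 'e': push. Stack: eae
  Read 'c': push. Stack: eaec
  Read 'a': push. Stack: eaeca
  Read 'e': push. Stack: eaecae
  Read 'd': push. Stack: eaecaed
  Read 'a': push. Stack: eaecaeda
Final stack: "eaecaeda" (length 8)

8


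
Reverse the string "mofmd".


Input: mofmd
Reading characters right to left:
  Position 4: 'd'
  Position 3: 'm'
  Position 2: 'f'
  Position 1: 'o'
  Position 0: 'm'
Reversed: dmfom

dmfom


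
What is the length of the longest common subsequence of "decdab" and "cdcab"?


LCS of "decdab" and "cdcab"
DP table:
           c    d    c    a    b
      0    0    0    0    0    0
  d   0    0    1    1    1    1
  e   0    0    1    1    1    1
  c   0    1    1    2    2    2
  d   0    1    2    2    2    2
  a   0    1    2    2    3    3
  b   0    1    2    2    3    4
LCS length = dp[6][5] = 4

4


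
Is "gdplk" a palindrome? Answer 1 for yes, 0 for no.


Input: gdplk
Reversed: klpdg
  Compare pos 0 ('g') with pos 4 ('k'): MISMATCH
  Compare pos 1 ('d') with pos 3 ('l'): MISMATCH
Result: not a palindrome

0


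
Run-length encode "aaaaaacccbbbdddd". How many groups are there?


Input: aaaaaacccbbbdddd
Scanning for consecutive runs:
  Group 1: 'a' x 6 (positions 0-5)
  Group 2: 'c' x 3 (positions 6-8)
  Group 3: 'b' x 3 (positions 9-11)
  Group 4: 'd' x 4 (positions 12-15)
Total groups: 4

4


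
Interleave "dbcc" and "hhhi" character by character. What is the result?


Interleaving "dbcc" and "hhhi":
  Position 0: 'd' from first, 'h' from second => "dh"
  Position 1: 'b' from first, 'h' from second => "bh"
  Position 2: 'c' from first, 'h' from second => "ch"
  Position 3: 'c' from first, 'i' from second => "ci"
Result: dhbhchci

dhbhchci


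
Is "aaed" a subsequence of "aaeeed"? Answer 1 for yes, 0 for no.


Check if "aaed" is a subsequence of "aaeeed"
Greedy scan:
  Position 0 ('a'): matches sub[0] = 'a'
  Position 1 ('a'): matches sub[1] = 'a'
  Position 2 ('e'): matches sub[2] = 'e'
  Position 3 ('e'): no match needed
  Position 4 ('e'): no match needed
  Position 5 ('d'): matches sub[3] = 'd'
All 4 characters matched => is a subsequence

1


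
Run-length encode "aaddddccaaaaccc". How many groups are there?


Input: aaddddccaaaaccc
Scanning for consecutive runs:
  Group 1: 'a' x 2 (positions 0-1)
  Group 2: 'd' x 4 (positions 2-5)
  Group 3: 'c' x 2 (positions 6-7)
  Group 4: 'a' x 4 (positions 8-11)
  Group 5: 'c' x 3 (positions 12-14)
Total groups: 5

5


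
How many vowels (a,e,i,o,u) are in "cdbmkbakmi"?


Input: cdbmkbakmi
Checking each character:
  'c' at position 0: consonant
  'd' at position 1: consonant
  'b' at position 2: consonant
  'm' at position 3: consonant
  'k' at position 4: consonant
  'b' at position 5: consonant
  'a' at position 6: vowel (running total: 1)
  'k' at position 7: consonant
  'm' at position 8: consonant
  'i' at position 9: vowel (running total: 2)
Total vowels: 2

2


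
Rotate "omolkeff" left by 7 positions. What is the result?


Input: "omolkeff", rotate left by 7
First 7 characters: "omolkef"
Remaining characters: "f"
Concatenate remaining + first: "f" + "omolkef" = "fomolkef"

fomolkef


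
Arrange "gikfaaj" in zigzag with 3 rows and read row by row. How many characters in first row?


Zigzag "gikfaaj" into 3 rows:
Placing characters:
  'g' => row 0
  'i' => row 1
  'k' => row 2
  'f' => row 1
  'a' => row 0
  'a' => row 1
  'j' => row 2
Rows:
  Row 0: "ga"
  Row 1: "ifa"
  Row 2: "kj"
First row length: 2

2


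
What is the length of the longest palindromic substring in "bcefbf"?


Input: "bcefbf"
Checking substrings for palindromes:
  [3:6] "fbf" (len 3) => palindrome
Longest palindromic substring: "fbf" with length 3

3


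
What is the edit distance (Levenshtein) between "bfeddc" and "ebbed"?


Computing edit distance: "bfeddc" -> "ebbed"
DP table:
           e    b    b    e    d
      0    1    2    3    4    5
  b   1    1    1    2    3    4
  f   2    2    2    2    3    4
  e   3    2    3    3    2    3
  d   4    3    3    4    3    2
  d   5    4    4    4    4    3
  c   6    5    5    5    5    4
Edit distance = dp[6][5] = 4

4


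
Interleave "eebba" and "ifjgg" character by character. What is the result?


Interleaving "eebba" and "ifjgg":
  Position 0: 'e' from first, 'i' from second => "ei"
  Position 1: 'e' from first, 'f' from second => "ef"
  Position 2: 'b' from first, 'j' from second => "bj"
  Position 3: 'b' from first, 'g' from second => "bg"
  Position 4: 'a' from first, 'g' from second => "ag"
Result: eiefbjbgag

eiefbjbgag


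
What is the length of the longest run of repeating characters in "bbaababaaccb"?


Input: "bbaababaaccb"
Scanning for longest run:
  Position 1 ('b'): continues run of 'b', length=2
  Position 2 ('a'): new char, reset run to 1
  Position 3 ('a'): continues run of 'a', length=2
  Position 4 ('b'): new char, reset run to 1
  Position 5 ('a'): new char, reset run to 1
  Position 6 ('b'): new char, reset run to 1
  Position 7 ('a'): new char, reset run to 1
  Position 8 ('a'): continues run of 'a', length=2
  Position 9 ('c'): new char, reset run to 1
  Position 10 ('c'): continues run of 'c', length=2
  Position 11 ('b'): new char, reset run to 1
Longest run: 'b' with length 2

2


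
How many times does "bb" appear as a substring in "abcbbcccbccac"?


Searching for "bb" in "abcbbcccbccac"
Scanning each position:
  Position 0: "ab" => no
  Position 1: "bc" => no
  Position 2: "cb" => no
  Position 3: "bb" => MATCH
  Position 4: "bc" => no
  Position 5: "cc" => no
  Position 6: "cc" => no
  Position 7: "cb" => no
  Position 8: "bc" => no
  Position 9: "cc" => no
  Position 10: "ca" => no
  Position 11: "ac" => no
Total occurrences: 1

1


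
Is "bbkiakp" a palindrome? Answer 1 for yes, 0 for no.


Input: bbkiakp
Reversed: pkaikbb
  Compare pos 0 ('b') with pos 6 ('p'): MISMATCH
  Compare pos 1 ('b') with pos 5 ('k'): MISMATCH
  Compare pos 2 ('k') with pos 4 ('a'): MISMATCH
Result: not a palindrome

0


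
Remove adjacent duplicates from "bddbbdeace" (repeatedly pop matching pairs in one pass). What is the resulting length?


Input: bddbbdeace
Stack-based adjacent duplicate removal:
  Read 'b': push. Stack: b
  Read 'd': push. Stack: bd
  Read 'd': matches stack top 'd' => pop. Stack: b
  Read 'b': matches stack top 'b' => pop. Stack: (empty)
  Read 'b': push. Stack: b
  Read 'd': push. Stack: bd
  Read 'e': push. Stack: bde
  Read 'a': push. Stack: bdea
  Read 'c': push. Stack: bdeac
  Read 'e': push. Stack: bdeace
Final stack: "bdeace" (length 6)

6


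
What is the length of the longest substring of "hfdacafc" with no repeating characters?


Input: "hfdacafc"
Sliding window (track last position of each char):
  Position 0 ('h'): window [0,0] length 1 -- new best
  Position 1 ('f'): window [0,1] length 2 -- new best
  Position 2 ('d'): window [0,2] length 3 -- new best
  Position 3 ('a'): window [0,3] length 4 -- new best
  Position 4 ('c'): window [0,4] length 5 -- new best
  Position 5 ('a'): repeat (last at 3), move window start to 4
  Position 5 ('a'): window [4,5] length 2
  Position 6 ('f'): window [4,6] length 3
  Position 7 ('c'): repeat (last at 4), move window start to 5
  Position 7 ('c'): window [5,7] length 3
Longest substring with no repeats: "hfdac" with length 5

5


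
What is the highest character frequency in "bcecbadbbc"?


Input: bcecbadbbc
Character counts:
  'a': 1
  'b': 4
  'c': 3
  'd': 1
  'e': 1
Maximum frequency: 4

4


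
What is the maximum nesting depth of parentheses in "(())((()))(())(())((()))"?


Input: "(())((()))(())(())((()))"
Tracking depth:
  Position 0 '(': depth becomes 1
  Position 1 '(': depth becomes 2
  Position 2 ')': depth becomes 1
  Position 3 ')': depth becomes 0
  Position 4 '(': depth becomes 1
  Position 5 '(': depth becomes 2
  Position 6 '(': depth becomes 3
  Position 7 ')': depth becomes 2
  Position 8 ')': depth becomes 1
  Position 9 ')': depth becomes 0
  Position 10 '(': depth becomes 1
  Position 11 '(': depth becomes 2
  Position 12 ')': depth becomes 1
  Position 13 ')': depth becomes 0
  Position 14 '(': depth becomes 1
  Position 15 '(': depth becomes 2
  Position 16 ')': depth becomes 1
  Position 17 ')': depth becomes 0
  Position 18 '(': depth becomes 1
  Position 19 '(': depth becomes 2
  Position 20 '(': depth becomes 3
  Position 21 ')': depth becomes 2
  Position 22 ')': depth becomes 1
  Position 23 ')': depth becomes 0
Maximum depth reached: 3

3


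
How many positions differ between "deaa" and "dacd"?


Comparing "deaa" and "dacd" position by position:
  Position 0: 'd' vs 'd' => same
  Position 1: 'e' vs 'a' => DIFFER
  Position 2: 'a' vs 'c' => DIFFER
  Position 3: 'a' vs 'd' => DIFFER
Positions that differ: 3

3


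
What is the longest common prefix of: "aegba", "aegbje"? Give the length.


Words: aegba, aegbje
  Position 0: all 'a' => match
  Position 1: all 'e' => match
  Position 2: all 'g' => match
  Position 3: all 'b' => match
  Position 4: ('a', 'j') => mismatch, stop
LCP = "aegb" (length 4)

4


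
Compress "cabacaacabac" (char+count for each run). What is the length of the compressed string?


Input: cabacaacabac
Runs:
  'c' x 1 => "c1"
  'a' x 1 => "a1"
  'b' x 1 => "b1"
  'a' x 1 => "a1"
  'c' x 1 => "c1"
  'a' x 2 => "a2"
  'c' x 1 => "c1"
  'a' x 1 => "a1"
  'b' x 1 => "b1"
  'a' x 1 => "a1"
  'c' x 1 => "c1"
Compressed: "c1a1b1a1c1a2c1a1b1a1c1"
Compressed length: 22

22


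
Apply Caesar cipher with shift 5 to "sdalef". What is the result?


Caesar cipher: shift "sdalef" by 5
  's' (pos 18) + 5 = pos 23 = 'x'
  'd' (pos 3) + 5 = pos 8 = 'i'
  'a' (pos 0) + 5 = pos 5 = 'f'
  'l' (pos 11) + 5 = pos 16 = 'q'
  'e' (pos 4) + 5 = pos 9 = 'j'
  'f' (pos 5) + 5 = pos 10 = 'k'
Result: xifqjk

xifqjk


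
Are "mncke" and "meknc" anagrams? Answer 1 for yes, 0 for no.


Strings: "mncke", "meknc"
Sorted first:  cekmn
Sorted second: cekmn
Sorted forms match => anagrams

1


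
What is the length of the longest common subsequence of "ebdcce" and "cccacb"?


LCS of "ebdcce" and "cccacb"
DP table:
           c    c    c    a    c    b
      0    0    0    0    0    0    0
  e   0    0    0    0    0    0    0
  b   0    0    0    0    0    0    1
  d   0    0    0    0    0    0    1
  c   0    1    1    1    1    1    1
  c   0    1    2    2    2    2    2
  e   0    1    2    2    2    2    2
LCS length = dp[6][6] = 2

2


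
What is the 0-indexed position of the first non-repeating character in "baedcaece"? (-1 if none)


Input: baedcaece
Character frequencies:
  'a': 2
  'b': 1
  'c': 2
  'd': 1
  'e': 3
Scanning left to right for freq == 1:
  Position 0 ('b'): unique! => answer = 0

0


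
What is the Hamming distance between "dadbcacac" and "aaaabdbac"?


Comparing "dadbcacac" and "aaaabdbac" position by position:
  Position 0: 'd' vs 'a' => differ
  Position 1: 'a' vs 'a' => same
  Position 2: 'd' vs 'a' => differ
  Position 3: 'b' vs 'a' => differ
  Position 4: 'c' vs 'b' => differ
  Position 5: 'a' vs 'd' => differ
  Position 6: 'c' vs 'b' => differ
  Position 7: 'a' vs 'a' => same
  Position 8: 'c' vs 'c' => same
Total differences (Hamming distance): 6

6


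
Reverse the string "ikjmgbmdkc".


Input: ikjmgbmdkc
Reading characters right to left:
  Position 9: 'c'
  Position 8: 'k'
  Position 7: 'd'
  Position 6: 'm'
  Position 5: 'b'
  Position 4: 'g'
  Position 3: 'm'
  Position 2: 'j'
  Position 1: 'k'
  Position 0: 'i'
Reversed: ckdmbgmjki

ckdmbgmjki


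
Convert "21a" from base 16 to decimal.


Input: "21a" in base 16
Positional expansion:
  Digit '2' (value 2) x 16^2 = 512
  Digit '1' (value 1) x 16^1 = 16
  Digit 'a' (value 10) x 16^0 = 10
Sum = 538

538


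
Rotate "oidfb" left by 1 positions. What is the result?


Input: "oidfb", rotate left by 1
First 1 characters: "o"
Remaining characters: "idfb"
Concatenate remaining + first: "idfb" + "o" = "idfbo"

idfbo


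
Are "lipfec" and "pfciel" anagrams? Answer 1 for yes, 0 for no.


Strings: "lipfec", "pfciel"
Sorted first:  cefilp
Sorted second: cefilp
Sorted forms match => anagrams

1


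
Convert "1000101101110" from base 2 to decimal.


Input: "1000101101110" in base 2
Positional expansion:
  Digit '1' (value 1) x 2^12 = 4096
  Digit '0' (value 0) x 2^11 = 0
  Digit '0' (value 0) x 2^10 = 0
  Digit '0' (value 0) x 2^9 = 0
  Digit '1' (value 1) x 2^8 = 256
  Digit '0' (value 0) x 2^7 = 0
  Digit '1' (value 1) x 2^6 = 64
  Digit '1' (value 1) x 2^5 = 32
  Digit '0' (value 0) x 2^4 = 0
  Digit '1' (value 1) x 2^3 = 8
  Digit '1' (value 1) x 2^2 = 4
  Digit '1' (value 1) x 2^1 = 2
  Digit '0' (value 0) x 2^0 = 0
Sum = 4462

4462


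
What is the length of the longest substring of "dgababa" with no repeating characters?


Input: "dgababa"
Sliding window (track last position of each char):
  Position 0 ('d'): window [0,0] length 1 -- new best
  Position 1 ('g'): window [0,1] length 2 -- new best
  Position 2 ('a'): window [0,2] length 3 -- new best
  Position 3 ('b'): window [0,3] length 4 -- new best
  Position 4 ('a'): repeat (last at 2), move window start to 3
  Position 4 ('a'): window [3,4] length 2
  Position 5 ('b'): repeat (last at 3), move window start to 4
  Position 5 ('b'): window [4,5] length 2
  Position 6 ('a'): repeat (last at 4), move window start to 5
  Position 6 ('a'): window [5,6] length 2
Longest substring with no repeats: "dgab" with length 4

4


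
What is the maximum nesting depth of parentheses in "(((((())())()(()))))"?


Input: "(((((())())()(()))))"
Tracking depth:
  Position 0 '(': depth becomes 1
  Position 1 '(': depth becomes 2
  Position 2 '(': depth becomes 3
  Position 3 '(': depth becomes 4
  Position 4 '(': depth becomes 5
  Position 5 '(': depth becomes 6
  Position 6 ')': depth becomes 5
  Position 7 ')': depth becomes 4
  Position 8 '(': depth becomes 5
  Position 9 ')': depth becomes 4
  Position 10 ')': depth becomes 3
  Position 11 '(': depth becomes 4
  Position 12 ')': depth becomes 3
  Position 13 '(': depth becomes 4
  Position 14 '(': depth becomes 5
  Position 15 ')': depth becomes 4
  Position 16 ')': depth becomes 3
  Position 17 ')': depth becomes 2
  Position 18 ')': depth becomes 1
  Position 19 ')': depth becomes 0
Maximum depth reached: 6

6


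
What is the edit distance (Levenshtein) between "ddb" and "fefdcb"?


Computing edit distance: "ddb" -> "fefdcb"
DP table:
           f    e    f    d    c    b
      0    1    2    3    4    5    6
  d   1    1    2    3    3    4    5
  d   2    2    2    3    3    4    5
  b   3    3    3    3    4    4    4
Edit distance = dp[3][6] = 4

4


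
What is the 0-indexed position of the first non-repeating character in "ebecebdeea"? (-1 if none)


Input: ebecebdeea
Character frequencies:
  'a': 1
  'b': 2
  'c': 1
  'd': 1
  'e': 5
Scanning left to right for freq == 1:
  Position 0 ('e'): freq=5, skip
  Position 1 ('b'): freq=2, skip
  Position 2 ('e'): freq=5, skip
  Position 3 ('c'): unique! => answer = 3

3


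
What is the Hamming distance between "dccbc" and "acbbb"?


Comparing "dccbc" and "acbbb" position by position:
  Position 0: 'd' vs 'a' => differ
  Position 1: 'c' vs 'c' => same
  Position 2: 'c' vs 'b' => differ
  Position 3: 'b' vs 'b' => same
  Position 4: 'c' vs 'b' => differ
Total differences (Hamming distance): 3

3


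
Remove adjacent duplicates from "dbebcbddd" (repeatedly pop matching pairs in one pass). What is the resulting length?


Input: dbebcbddd
Stack-based adjacent duplicate removal:
  Read 'd': push. Stack: d
  Read 'b': push. Stack: db
  Read 'e': push. Stack: dbe
  Read 'b': push. Stack: dbeb
  Read 'c': push. Stack: dbebc
  Read 'b': push. Stack: dbebcb
  Read 'd': push. Stack: dbebcbd
  Read 'd': matches stack top 'd' => pop. Stack: dbebcb
  Read 'd': push. Stack: dbebcbd
Final stack: "dbebcbd" (length 7)

7


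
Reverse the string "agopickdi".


Input: agopickdi
Reading characters right to left:
  Position 8: 'i'
  Position 7: 'd'
  Position 6: 'k'
  Position 5: 'c'
  Position 4: 'i'
  Position 3: 'p'
  Position 2: 'o'
  Position 1: 'g'
  Position 0: 'a'
Reversed: idkcipoga

idkcipoga


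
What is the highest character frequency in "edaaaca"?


Input: edaaaca
Character counts:
  'a': 4
  'c': 1
  'd': 1
  'e': 1
Maximum frequency: 4

4


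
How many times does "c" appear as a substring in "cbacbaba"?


Searching for "c" in "cbacbaba"
Scanning each position:
  Position 0: "c" => MATCH
  Position 1: "b" => no
  Position 2: "a" => no
  Position 3: "c" => MATCH
  Position 4: "b" => no
  Position 5: "a" => no
  Position 6: "b" => no
  Position 7: "a" => no
Total occurrences: 2

2


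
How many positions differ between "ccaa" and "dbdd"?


Comparing "ccaa" and "dbdd" position by position:
  Position 0: 'c' vs 'd' => DIFFER
  Position 1: 'c' vs 'b' => DIFFER
  Position 2: 'a' vs 'd' => DIFFER
  Position 3: 'a' vs 'd' => DIFFER
Positions that differ: 4

4


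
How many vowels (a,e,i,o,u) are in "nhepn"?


Input: nhepn
Checking each character:
  'n' at position 0: consonant
  'h' at position 1: consonant
  'e' at position 2: vowel (running total: 1)
  'p' at position 3: consonant
  'n' at position 4: consonant
Total vowels: 1

1


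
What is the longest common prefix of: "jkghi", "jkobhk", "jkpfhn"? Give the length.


Words: jkghi, jkobhk, jkpfhn
  Position 0: all 'j' => match
  Position 1: all 'k' => match
  Position 2: ('g', 'o', 'p') => mismatch, stop
LCP = "jk" (length 2)

2


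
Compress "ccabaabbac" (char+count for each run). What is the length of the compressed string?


Input: ccabaabbac
Runs:
  'c' x 2 => "c2"
  'a' x 1 => "a1"
  'b' x 1 => "b1"
  'a' x 2 => "a2"
  'b' x 2 => "b2"
  'a' x 1 => "a1"
  'c' x 1 => "c1"
Compressed: "c2a1b1a2b2a1c1"
Compressed length: 14

14


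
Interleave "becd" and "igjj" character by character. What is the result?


Interleaving "becd" and "igjj":
  Position 0: 'b' from first, 'i' from second => "bi"
  Position 1: 'e' from first, 'g' from second => "eg"
  Position 2: 'c' from first, 'j' from second => "cj"
  Position 3: 'd' from first, 'j' from second => "dj"
Result: biegcjdj

biegcjdj


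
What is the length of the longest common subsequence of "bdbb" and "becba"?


LCS of "bdbb" and "becba"
DP table:
           b    e    c    b    a
      0    0    0    0    0    0
  b   0    1    1    1    1    1
  d   0    1    1    1    1    1
  b   0    1    1    1    2    2
  b   0    1    1    1    2    2
LCS length = dp[4][5] = 2

2


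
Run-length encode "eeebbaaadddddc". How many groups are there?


Input: eeebbaaadddddc
Scanning for consecutive runs:
  Group 1: 'e' x 3 (positions 0-2)
  Group 2: 'b' x 2 (positions 3-4)
  Group 3: 'a' x 3 (positions 5-7)
  Group 4: 'd' x 5 (positions 8-12)
  Group 5: 'c' x 1 (positions 13-13)
Total groups: 5

5


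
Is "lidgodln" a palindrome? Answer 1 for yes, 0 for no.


Input: lidgodln
Reversed: nldogdil
  Compare pos 0 ('l') with pos 7 ('n'): MISMATCH
  Compare pos 1 ('i') with pos 6 ('l'): MISMATCH
  Compare pos 2 ('d') with pos 5 ('d'): match
  Compare pos 3 ('g') with pos 4 ('o'): MISMATCH
Result: not a palindrome

0


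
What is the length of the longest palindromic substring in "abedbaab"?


Input: "abedbaab"
Checking substrings for palindromes:
  [4:8] "baab" (len 4) => palindrome
  [5:7] "aa" (len 2) => palindrome
Longest palindromic substring: "baab" with length 4

4


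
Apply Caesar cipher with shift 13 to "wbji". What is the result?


Caesar cipher: shift "wbji" by 13
  'w' (pos 22) + 13 = pos 9 = 'j'
  'b' (pos 1) + 13 = pos 14 = 'o'
  'j' (pos 9) + 13 = pos 22 = 'w'
  'i' (pos 8) + 13 = pos 21 = 'v'
Result: jowv

jowv


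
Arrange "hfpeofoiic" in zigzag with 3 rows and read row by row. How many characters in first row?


Zigzag "hfpeofoiic" into 3 rows:
Placing characters:
  'h' => row 0
  'f' => row 1
  'p' => row 2
  'e' => row 1
  'o' => row 0
  'f' => row 1
  'o' => row 2
  'i' => row 1
  'i' => row 0
  'c' => row 1
Rows:
  Row 0: "hoi"
  Row 1: "fefic"
  Row 2: "po"
First row length: 3

3


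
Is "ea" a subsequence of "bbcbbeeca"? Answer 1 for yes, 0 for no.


Check if "ea" is a subsequence of "bbcbbeeca"
Greedy scan:
  Position 0 ('b'): no match needed
  Position 1 ('b'): no match needed
  Position 2 ('c'): no match needed
  Position 3 ('b'): no match needed
  Position 4 ('b'): no match needed
  Position 5 ('e'): matches sub[0] = 'e'
  Position 6 ('e'): no match needed
  Position 7 ('c'): no match needed
  Position 8 ('a'): matches sub[1] = 'a'
All 2 characters matched => is a subsequence

1


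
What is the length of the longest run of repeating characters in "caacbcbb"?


Input: "caacbcbb"
Scanning for longest run:
  Position 1 ('a'): new char, reset run to 1
  Position 2 ('a'): continues run of 'a', length=2
  Position 3 ('c'): new char, reset run to 1
  Position 4 ('b'): new char, reset run to 1
  Position 5 ('c'): new char, reset run to 1
  Position 6 ('b'): new char, reset run to 1
  Position 7 ('b'): continues run of 'b', length=2
Longest run: 'a' with length 2

2


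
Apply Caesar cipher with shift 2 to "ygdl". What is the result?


Caesar cipher: shift "ygdl" by 2
  'y' (pos 24) + 2 = pos 0 = 'a'
  'g' (pos 6) + 2 = pos 8 = 'i'
  'd' (pos 3) + 2 = pos 5 = 'f'
  'l' (pos 11) + 2 = pos 13 = 'n'
Result: aifn

aifn


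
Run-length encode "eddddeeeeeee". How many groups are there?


Input: eddddeeeeeee
Scanning for consecutive runs:
  Group 1: 'e' x 1 (positions 0-0)
  Group 2: 'd' x 4 (positions 1-4)
  Group 3: 'e' x 7 (positions 5-11)
Total groups: 3

3


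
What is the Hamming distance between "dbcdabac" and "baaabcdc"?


Comparing "dbcdabac" and "baaabcdc" position by position:
  Position 0: 'd' vs 'b' => differ
  Position 1: 'b' vs 'a' => differ
  Position 2: 'c' vs 'a' => differ
  Position 3: 'd' vs 'a' => differ
  Position 4: 'a' vs 'b' => differ
  Position 5: 'b' vs 'c' => differ
  Position 6: 'a' vs 'd' => differ
  Position 7: 'c' vs 'c' => same
Total differences (Hamming distance): 7

7


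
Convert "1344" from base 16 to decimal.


Input: "1344" in base 16
Positional expansion:
  Digit '1' (value 1) x 16^3 = 4096
  Digit '3' (value 3) x 16^2 = 768
  Digit '4' (value 4) x 16^1 = 64
  Digit '4' (value 4) x 16^0 = 4
Sum = 4932

4932


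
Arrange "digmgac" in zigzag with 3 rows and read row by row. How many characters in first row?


Zigzag "digmgac" into 3 rows:
Placing characters:
  'd' => row 0
  'i' => row 1
  'g' => row 2
  'm' => row 1
  'g' => row 0
  'a' => row 1
  'c' => row 2
Rows:
  Row 0: "dg"
  Row 1: "ima"
  Row 2: "gc"
First row length: 2

2


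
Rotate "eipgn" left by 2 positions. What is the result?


Input: "eipgn", rotate left by 2
First 2 characters: "ei"
Remaining characters: "pgn"
Concatenate remaining + first: "pgn" + "ei" = "pgnei"

pgnei


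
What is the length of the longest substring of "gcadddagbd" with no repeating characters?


Input: "gcadddagbd"
Sliding window (track last position of each char):
  Position 0 ('g'): window [0,0] length 1 -- new best
  Position 1 ('c'): window [0,1] length 2 -- new best
  Position 2 ('a'): window [0,2] length 3 -- new best
  Position 3 ('d'): window [0,3] length 4 -- new best
  Position 4 ('d'): repeat (last at 3), move window start to 4
  Position 4 ('d'): window [4,4] length 1
  Position 5 ('d'): repeat (last at 4), move window start to 5
  Position 5 ('d'): window [5,5] length 1
  Position 6 ('a'): window [5,6] length 2
  Position 7 ('g'): window [5,7] length 3
  Position 8 ('b'): window [5,8] length 4
  Position 9 ('d'): repeat (last at 5), move window start to 6
  Position 9 ('d'): window [6,9] length 4
Longest substring with no repeats: "gcad" with length 4

4


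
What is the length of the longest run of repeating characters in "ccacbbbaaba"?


Input: "ccacbbbaaba"
Scanning for longest run:
  Position 1 ('c'): continues run of 'c', length=2
  Position 2 ('a'): new char, reset run to 1
  Position 3 ('c'): new char, reset run to 1
  Position 4 ('b'): new char, reset run to 1
  Position 5 ('b'): continues run of 'b', length=2
  Position 6 ('b'): continues run of 'b', length=3
  Position 7 ('a'): new char, reset run to 1
  Position 8 ('a'): continues run of 'a', length=2
  Position 9 ('b'): new char, reset run to 1
  Position 10 ('a'): new char, reset run to 1
Longest run: 'b' with length 3

3


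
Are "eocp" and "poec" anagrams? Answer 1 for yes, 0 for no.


Strings: "eocp", "poec"
Sorted first:  ceop
Sorted second: ceop
Sorted forms match => anagrams

1


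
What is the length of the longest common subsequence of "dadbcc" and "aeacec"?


LCS of "dadbcc" and "aeacec"
DP table:
           a    e    a    c    e    c
      0    0    0    0    0    0    0
  d   0    0    0    0    0    0    0
  a   0    1    1    1    1    1    1
  d   0    1    1    1    1    1    1
  b   0    1    1    1    1    1    1
  c   0    1    1    1    2    2    2
  c   0    1    1    1    2    2    3
LCS length = dp[6][6] = 3

3


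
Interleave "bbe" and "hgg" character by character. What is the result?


Interleaving "bbe" and "hgg":
  Position 0: 'b' from first, 'h' from second => "bh"
  Position 1: 'b' from first, 'g' from second => "bg"
  Position 2: 'e' from first, 'g' from second => "eg"
Result: bhbgeg

bhbgeg


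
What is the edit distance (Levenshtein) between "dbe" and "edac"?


Computing edit distance: "dbe" -> "edac"
DP table:
           e    d    a    c
      0    1    2    3    4
  d   1    1    1    2    3
  b   2    2    2    2    3
  e   3    2    3    3    3
Edit distance = dp[3][4] = 3

3


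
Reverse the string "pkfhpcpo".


Input: pkfhpcpo
Reading characters right to left:
  Position 7: 'o'
  Position 6: 'p'
  Position 5: 'c'
  Position 4: 'p'
  Position 3: 'h'
  Position 2: 'f'
  Position 1: 'k'
  Position 0: 'p'
Reversed: opcphfkp

opcphfkp
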